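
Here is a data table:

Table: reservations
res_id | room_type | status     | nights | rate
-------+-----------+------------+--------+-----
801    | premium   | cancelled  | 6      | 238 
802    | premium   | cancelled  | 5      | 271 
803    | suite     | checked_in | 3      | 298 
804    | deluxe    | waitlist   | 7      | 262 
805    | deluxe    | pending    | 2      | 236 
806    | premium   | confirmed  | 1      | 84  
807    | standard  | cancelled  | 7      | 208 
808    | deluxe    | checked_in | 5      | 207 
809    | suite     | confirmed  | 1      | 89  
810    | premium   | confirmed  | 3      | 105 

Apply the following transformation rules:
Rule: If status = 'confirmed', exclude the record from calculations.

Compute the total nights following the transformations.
35

Step 1: Identify records where status = 'confirmed'
Step 2: The excluded records sum to 5
Step 3: Original total nights = 40
Step 4: Remaining total = 40 - 5 = 35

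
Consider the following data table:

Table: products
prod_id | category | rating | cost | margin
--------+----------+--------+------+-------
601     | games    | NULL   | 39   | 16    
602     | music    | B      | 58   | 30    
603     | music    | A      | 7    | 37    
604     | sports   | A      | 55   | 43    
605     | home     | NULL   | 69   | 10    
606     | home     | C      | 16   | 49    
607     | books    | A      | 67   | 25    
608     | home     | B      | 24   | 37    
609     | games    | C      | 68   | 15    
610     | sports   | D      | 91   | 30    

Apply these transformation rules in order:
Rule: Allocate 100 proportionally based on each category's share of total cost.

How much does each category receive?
books: 13.56, games: 21.66, home: 22.06, music: 13.16, sports: 29.55

Step 1: Calculate total cost = 494
Step 2: Calculate each category's proportion:
  books: 67/494 = 13.56% → 13.56
  games: 107/494 = 21.66% → 21.66
  home: 109/494 = 22.06% → 22.06
  music: 65/494 = 13.16% → 13.16
  sports: 146/494 = 29.55% → 29.55
Step 3: Verify: sum of allocations ≈ 100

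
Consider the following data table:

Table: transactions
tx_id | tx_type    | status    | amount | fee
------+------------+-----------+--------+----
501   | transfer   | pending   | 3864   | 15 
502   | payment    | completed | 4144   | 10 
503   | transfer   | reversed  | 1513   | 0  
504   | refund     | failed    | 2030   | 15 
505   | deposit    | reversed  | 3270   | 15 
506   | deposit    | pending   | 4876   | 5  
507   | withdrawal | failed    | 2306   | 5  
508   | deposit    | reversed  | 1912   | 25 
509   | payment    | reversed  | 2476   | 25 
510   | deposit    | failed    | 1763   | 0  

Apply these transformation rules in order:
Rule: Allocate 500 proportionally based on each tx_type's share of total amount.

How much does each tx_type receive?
deposit: 209.93, payment: 117.57, refund: 36.05, transfer: 95.49, withdrawal: 40.95

Step 1: Calculate total amount = 28154
Step 2: Calculate each tx_type's proportion:
  deposit: 11821/28154 = 41.99% → 209.93
  payment: 6620/28154 = 23.51% → 117.57
  refund: 2030/28154 = 7.21% → 36.05
  transfer: 5377/28154 = 19.10% → 95.49
  withdrawal: 2306/28154 = 8.19% → 40.95
Step 3: Verify: sum of allocations ≈ 500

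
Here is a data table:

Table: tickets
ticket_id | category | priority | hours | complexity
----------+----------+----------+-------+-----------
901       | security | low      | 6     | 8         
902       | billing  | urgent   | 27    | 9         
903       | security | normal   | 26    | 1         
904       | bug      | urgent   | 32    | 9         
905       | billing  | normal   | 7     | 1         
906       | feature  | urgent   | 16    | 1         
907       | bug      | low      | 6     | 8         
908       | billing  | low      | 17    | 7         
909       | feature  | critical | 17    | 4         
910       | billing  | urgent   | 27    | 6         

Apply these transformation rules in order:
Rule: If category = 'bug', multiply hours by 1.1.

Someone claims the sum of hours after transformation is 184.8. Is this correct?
Yes, the result is correct.

Step 1: Calculate the correct sum after transformation
Step 2: Apply multiplier 1.1 to records where category = 'bug'
Step 3: Correct result = 184.8
Step 4: Claimed result = 184.8
Step 5: 184.8 = 184.8 ✓
Conclusion: The claimed result is correct.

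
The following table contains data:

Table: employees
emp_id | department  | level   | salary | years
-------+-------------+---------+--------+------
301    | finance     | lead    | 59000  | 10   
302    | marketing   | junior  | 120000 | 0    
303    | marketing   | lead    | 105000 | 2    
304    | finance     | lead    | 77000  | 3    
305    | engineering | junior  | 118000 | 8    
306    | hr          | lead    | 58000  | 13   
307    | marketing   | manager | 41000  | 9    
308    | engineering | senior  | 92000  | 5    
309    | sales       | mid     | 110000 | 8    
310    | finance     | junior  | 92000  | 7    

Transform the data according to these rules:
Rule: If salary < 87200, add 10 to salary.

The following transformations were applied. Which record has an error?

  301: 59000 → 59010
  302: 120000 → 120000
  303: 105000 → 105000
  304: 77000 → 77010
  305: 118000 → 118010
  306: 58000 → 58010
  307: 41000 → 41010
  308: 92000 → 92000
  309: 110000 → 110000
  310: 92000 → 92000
Record 305 has an error. The correct transformed value should be 118000, not 118010.

Step 1: Check each record against the rule
Step 2: Record 305 has salary = 118000
Step 3: Since 118000 >= 87200, the bonus should not have been applied
Step 4: Correct value = 118000, but claimed value = 118010
Conclusion: Record 305 has the error.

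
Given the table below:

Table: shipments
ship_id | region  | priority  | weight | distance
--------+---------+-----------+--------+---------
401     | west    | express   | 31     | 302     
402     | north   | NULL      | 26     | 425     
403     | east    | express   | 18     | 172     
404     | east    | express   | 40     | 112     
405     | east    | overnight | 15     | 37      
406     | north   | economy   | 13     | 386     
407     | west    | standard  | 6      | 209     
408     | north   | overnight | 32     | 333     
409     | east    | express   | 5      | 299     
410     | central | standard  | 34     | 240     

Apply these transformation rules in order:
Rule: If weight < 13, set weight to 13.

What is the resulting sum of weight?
235

Step 1: 2 records have weight < 13
Step 2: These records originally summed to 11
Step 3: After setting to minimum: 2 × 13 = 26
Step 4: Unaffected records sum: 209
Step 5: Final sum = 26 + 209 = 235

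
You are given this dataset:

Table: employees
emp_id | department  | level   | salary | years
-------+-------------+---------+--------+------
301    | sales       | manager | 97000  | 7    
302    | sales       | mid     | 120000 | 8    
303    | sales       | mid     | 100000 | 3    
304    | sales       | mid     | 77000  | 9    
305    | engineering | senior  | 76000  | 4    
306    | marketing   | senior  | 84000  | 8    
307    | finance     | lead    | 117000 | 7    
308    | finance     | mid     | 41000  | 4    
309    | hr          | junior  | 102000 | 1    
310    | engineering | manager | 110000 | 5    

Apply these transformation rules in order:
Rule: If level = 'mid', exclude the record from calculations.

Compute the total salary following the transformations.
586000

Step 1: Identify records where level = 'mid'
Step 2: The excluded records sum to 338000
Step 3: Original total salary = 924000
Step 4: Remaining total = 924000 - 338000 = 586000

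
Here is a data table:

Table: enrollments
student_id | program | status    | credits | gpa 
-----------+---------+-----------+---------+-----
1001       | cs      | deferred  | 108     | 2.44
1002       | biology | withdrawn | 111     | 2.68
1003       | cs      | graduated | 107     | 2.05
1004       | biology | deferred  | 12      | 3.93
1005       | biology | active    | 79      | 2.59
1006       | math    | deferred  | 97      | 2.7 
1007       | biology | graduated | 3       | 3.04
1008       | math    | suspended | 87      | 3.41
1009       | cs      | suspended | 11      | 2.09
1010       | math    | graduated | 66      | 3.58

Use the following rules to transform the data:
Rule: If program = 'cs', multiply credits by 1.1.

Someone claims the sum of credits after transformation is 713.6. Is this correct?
No, the correct result is 703.6.

Step 1: Calculate the correct sum after transformation
Step 2: Apply multiplier 1.1 to records where program = 'cs'
Step 3: Correct result = 703.6
Step 4: Claimed result = 713.6
Step 5: 703.6 ≠ 713.6
Conclusion: The claimed result is incorrect. The correct answer is 703.6.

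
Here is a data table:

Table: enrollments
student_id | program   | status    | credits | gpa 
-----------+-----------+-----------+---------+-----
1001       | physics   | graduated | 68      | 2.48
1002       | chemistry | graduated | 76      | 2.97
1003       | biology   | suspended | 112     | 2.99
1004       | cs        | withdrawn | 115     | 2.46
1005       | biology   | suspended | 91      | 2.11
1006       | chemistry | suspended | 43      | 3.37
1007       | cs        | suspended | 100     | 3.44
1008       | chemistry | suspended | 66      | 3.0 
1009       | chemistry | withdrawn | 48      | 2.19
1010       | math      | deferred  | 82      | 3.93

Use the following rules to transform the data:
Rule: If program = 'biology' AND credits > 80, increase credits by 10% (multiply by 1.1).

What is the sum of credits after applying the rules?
821.3

Step 1: Find records where program = 'biology' AND credits > 80
Step 2: 2 records match, summing to 203
Step 3: After multiplier: 203 × 1.1 = 223.3
Step 4: Unaffected records sum: 598
Step 5: Final sum = 223.3 + 598 = 821.3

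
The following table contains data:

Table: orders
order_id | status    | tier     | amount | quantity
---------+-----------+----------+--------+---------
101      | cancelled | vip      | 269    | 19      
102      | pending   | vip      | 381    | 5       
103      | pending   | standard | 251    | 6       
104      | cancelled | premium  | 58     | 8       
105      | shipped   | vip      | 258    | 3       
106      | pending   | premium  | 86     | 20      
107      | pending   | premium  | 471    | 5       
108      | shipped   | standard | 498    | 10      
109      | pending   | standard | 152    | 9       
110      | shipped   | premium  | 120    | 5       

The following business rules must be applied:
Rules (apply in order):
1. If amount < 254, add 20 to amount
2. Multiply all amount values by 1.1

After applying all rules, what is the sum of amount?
2908.4

Step 1: Apply Rule 1 - Add 20 to records with amount < 254
  - 5 records affected: 667 + (5 × 20) = 767
  - Unaffected records: 1877
  - Sum after Rule 1: 2644
Step 2: Apply Rule 2 - Multiply all by 1.1
  - 2644 × 1.1 = 2908.4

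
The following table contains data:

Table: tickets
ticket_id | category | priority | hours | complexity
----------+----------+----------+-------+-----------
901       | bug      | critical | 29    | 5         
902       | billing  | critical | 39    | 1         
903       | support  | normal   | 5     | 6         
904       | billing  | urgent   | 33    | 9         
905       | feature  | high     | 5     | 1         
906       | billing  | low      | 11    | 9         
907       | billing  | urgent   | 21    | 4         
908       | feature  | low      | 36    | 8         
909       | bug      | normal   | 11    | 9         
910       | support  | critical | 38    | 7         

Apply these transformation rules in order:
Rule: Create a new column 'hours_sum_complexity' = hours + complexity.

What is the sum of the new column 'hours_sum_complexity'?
287

Step 1: For each record, compute hours + complexity
Example calculations:
  29 + 5 = 34
  39 + 1 = 40
  5 + 6 = 11
  ...
Step 2: Sum all derived values
Step 3: Total = 287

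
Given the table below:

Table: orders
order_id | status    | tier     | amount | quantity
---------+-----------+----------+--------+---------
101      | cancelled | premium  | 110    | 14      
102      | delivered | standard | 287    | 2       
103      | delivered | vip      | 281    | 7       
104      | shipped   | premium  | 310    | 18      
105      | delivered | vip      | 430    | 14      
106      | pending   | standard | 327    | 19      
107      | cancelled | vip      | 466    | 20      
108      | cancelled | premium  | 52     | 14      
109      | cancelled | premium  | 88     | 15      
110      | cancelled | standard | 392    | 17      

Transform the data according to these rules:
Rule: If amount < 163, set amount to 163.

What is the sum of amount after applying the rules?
2982

Step 1: 3 records have amount < 163
Step 2: These records originally summed to 250
Step 3: After setting to minimum: 3 × 163 = 489
Step 4: Unaffected records sum: 2493
Step 5: Final sum = 489 + 2493 = 2982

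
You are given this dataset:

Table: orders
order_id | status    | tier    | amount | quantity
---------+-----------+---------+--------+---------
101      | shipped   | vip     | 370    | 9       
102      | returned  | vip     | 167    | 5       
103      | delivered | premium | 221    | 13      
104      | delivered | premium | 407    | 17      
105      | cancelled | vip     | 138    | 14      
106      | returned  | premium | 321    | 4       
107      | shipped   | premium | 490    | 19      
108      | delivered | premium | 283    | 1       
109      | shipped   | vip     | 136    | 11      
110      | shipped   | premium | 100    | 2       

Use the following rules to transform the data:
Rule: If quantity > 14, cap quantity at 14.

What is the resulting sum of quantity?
87

Step 1: 2 records have quantity > 14
Step 2: These records originally summed to 36
Step 3: After capping: 2 × 14 = 28
Step 4: Unaffected records sum: 59
Step 5: Final sum = 28 + 59 = 87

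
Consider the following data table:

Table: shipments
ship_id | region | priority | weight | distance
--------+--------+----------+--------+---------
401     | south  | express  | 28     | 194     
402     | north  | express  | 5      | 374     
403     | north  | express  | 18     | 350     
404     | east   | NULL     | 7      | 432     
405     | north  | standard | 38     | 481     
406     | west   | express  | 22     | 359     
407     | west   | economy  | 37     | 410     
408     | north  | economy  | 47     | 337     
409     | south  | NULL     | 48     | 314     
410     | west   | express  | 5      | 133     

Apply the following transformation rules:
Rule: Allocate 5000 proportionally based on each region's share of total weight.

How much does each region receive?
east: 137.25, north: 2117.65, south: 1490.2, west: 1254.9

Step 1: Calculate total weight = 255
Step 2: Calculate each region's proportion:
  east: 7/255 = 2.75% → 137.25
  north: 108/255 = 42.35% → 2117.65
  south: 76/255 = 29.80% → 1490.2
  west: 64/255 = 25.10% → 1254.9
Step 3: Verify: sum of allocations ≈ 5000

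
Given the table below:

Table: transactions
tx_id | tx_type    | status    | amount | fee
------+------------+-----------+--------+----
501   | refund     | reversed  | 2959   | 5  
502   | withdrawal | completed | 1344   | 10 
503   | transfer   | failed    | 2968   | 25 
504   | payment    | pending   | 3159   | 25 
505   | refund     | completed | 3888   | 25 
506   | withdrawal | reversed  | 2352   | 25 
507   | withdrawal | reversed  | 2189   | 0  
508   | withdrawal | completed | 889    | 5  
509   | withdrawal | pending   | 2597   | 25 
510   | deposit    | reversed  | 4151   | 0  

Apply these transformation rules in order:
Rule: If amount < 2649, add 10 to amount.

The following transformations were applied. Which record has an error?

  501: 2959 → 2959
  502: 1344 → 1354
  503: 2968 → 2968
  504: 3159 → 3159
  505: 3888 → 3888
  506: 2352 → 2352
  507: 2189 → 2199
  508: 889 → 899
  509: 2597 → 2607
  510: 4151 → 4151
Record 506 has an error. The correct transformed value should be 2362, not 2352.

Step 1: Check each record against the rule
Step 2: Record 506 has amount = 2352
Step 3: Since 2352 < 2649, the bonus should have been applied
Step 4: Correct value = 2362, but claimed value = 2352
Conclusion: Record 506 has the error.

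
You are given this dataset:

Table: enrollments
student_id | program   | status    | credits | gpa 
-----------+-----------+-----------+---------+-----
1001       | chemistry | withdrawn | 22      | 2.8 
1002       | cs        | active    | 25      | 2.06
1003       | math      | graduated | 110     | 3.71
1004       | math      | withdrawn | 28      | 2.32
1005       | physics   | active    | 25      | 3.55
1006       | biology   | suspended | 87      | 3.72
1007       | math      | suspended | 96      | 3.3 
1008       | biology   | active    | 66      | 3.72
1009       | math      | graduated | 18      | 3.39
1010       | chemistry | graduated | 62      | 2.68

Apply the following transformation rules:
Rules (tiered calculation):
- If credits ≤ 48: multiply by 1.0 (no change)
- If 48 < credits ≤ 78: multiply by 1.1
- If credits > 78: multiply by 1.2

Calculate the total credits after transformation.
610.4

Step 1: Tier 1 (credits ≤ 48): 5 records, sum = 118 × 1.0 = 118.0
Step 2: Tier 2 (48 < credits ≤ 78): 2 records, sum = 128 × 1.1 = 140.8
Step 3: Tier 3 (credits > 78): 3 records, sum = 293 × 1.2 = 351.6
Step 4: Final sum = 118.0 + 140.8 + 351.6 = 610.4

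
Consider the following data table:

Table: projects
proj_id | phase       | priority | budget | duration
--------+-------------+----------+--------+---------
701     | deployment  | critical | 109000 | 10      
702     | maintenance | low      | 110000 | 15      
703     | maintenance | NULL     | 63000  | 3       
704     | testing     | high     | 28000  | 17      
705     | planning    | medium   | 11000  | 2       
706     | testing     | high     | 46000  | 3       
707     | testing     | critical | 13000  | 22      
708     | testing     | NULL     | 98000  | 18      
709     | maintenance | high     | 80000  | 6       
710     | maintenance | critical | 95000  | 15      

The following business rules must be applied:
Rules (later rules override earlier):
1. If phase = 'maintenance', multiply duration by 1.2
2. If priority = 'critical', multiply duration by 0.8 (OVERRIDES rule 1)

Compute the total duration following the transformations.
106.4

Step 1: Rule 2 takes priority for records with priority = 'critical'
  - 3 records: 47 × 0.8 = 37.6
Step 2: Rule 1 applies to remaining records with phase = 'maintenance'
  - 3 records: 24 × 1.2 = 28.8
Step 3: Other records unchanged: 40
Step 4: Final sum = 37.6 + 28.8 + 40 = 106.4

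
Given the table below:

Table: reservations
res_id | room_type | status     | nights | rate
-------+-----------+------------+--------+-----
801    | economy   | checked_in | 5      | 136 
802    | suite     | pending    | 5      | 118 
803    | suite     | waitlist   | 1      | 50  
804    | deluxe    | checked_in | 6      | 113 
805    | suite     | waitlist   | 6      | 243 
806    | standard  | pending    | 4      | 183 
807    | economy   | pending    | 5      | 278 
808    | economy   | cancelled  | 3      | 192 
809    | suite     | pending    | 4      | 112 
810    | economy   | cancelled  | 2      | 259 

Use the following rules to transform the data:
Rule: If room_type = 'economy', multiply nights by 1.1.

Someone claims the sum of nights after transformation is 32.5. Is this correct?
No, the correct result is 42.5.

Step 1: Calculate the correct sum after transformation
Step 2: Apply multiplier 1.1 to records where room_type = 'economy'
Step 3: Correct result = 42.5
Step 4: Claimed result = 32.5
Step 5: 42.5 ≠ 32.5
Conclusion: The claimed result is incorrect. The correct answer is 42.5.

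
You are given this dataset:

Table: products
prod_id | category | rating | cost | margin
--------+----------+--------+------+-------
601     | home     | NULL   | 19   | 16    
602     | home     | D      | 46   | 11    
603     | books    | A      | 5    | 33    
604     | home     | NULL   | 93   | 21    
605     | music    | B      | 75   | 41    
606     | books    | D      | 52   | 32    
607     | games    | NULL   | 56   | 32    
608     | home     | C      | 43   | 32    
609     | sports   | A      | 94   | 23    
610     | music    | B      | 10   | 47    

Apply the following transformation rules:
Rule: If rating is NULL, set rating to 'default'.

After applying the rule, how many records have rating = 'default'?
3

Step 1: Count records where rating IS NULL
Step 2: Found 3 records with NULL rating
Step 3: These records will have rating set to 'default'
Step 4: Records already having rating = 'default': 0
Step 5: Answer: 3 + 0 = 3 records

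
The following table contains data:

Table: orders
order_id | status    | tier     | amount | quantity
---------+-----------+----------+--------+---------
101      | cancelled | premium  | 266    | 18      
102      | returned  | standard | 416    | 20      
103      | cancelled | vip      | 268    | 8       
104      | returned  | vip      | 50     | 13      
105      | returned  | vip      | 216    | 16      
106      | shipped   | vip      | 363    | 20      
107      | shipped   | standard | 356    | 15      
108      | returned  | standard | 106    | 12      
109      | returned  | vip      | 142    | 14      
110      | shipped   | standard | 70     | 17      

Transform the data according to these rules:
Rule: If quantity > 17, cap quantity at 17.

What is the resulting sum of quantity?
146

Step 1: 3 records have quantity > 17
Step 2: These records originally summed to 58
Step 3: After capping: 3 × 17 = 51
Step 4: Unaffected records sum: 95
Step 5: Final sum = 51 + 95 = 146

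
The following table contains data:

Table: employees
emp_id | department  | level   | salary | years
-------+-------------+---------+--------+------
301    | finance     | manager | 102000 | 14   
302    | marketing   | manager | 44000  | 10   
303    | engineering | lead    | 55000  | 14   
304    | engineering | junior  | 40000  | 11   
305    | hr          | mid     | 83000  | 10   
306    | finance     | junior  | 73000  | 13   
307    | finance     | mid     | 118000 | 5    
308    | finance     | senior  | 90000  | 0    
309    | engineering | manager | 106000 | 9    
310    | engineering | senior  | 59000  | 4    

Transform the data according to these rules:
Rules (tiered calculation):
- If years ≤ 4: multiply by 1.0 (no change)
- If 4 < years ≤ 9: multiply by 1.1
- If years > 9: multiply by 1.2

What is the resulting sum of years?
105.8

Step 1: Tier 1 (years ≤ 4): 2 records, sum = 4 × 1.0 = 4.0
Step 2: Tier 2 (4 < years ≤ 9): 2 records, sum = 14 × 1.1 = 15.4
Step 3: Tier 3 (years > 9): 6 records, sum = 72 × 1.2 = 86.4
Step 4: Final sum = 4.0 + 15.4 + 86.4 = 105.8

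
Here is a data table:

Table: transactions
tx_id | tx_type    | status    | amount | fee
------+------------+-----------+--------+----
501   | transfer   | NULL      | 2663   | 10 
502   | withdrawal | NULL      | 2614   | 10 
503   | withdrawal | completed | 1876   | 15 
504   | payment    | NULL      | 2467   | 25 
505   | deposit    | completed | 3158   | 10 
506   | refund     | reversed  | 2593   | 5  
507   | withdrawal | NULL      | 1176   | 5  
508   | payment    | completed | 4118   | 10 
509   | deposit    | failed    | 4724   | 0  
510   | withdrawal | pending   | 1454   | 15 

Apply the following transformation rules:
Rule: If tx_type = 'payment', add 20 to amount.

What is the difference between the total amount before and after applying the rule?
40

Step 1: Original sum of amount = 26843
Step 2: 2 records have tx_type = 'payment'
Step 3: Each affected record changes by 20
Step 4: Total change = 2 × 20 = 40
Step 5: New sum = 26843 + 40 = 26883
Step 6: Difference = |26883 - 26843| = 40
        (Sum increased by 40)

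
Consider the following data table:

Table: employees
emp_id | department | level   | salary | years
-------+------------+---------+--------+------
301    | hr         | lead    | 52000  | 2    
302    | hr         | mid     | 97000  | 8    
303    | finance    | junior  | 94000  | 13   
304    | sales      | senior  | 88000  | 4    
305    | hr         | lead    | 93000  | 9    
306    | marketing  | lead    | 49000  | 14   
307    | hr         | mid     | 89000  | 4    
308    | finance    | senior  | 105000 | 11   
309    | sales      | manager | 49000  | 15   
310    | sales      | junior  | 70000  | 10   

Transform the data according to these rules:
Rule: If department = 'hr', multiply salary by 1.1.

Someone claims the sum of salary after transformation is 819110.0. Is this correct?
No, the correct result is 819100.0.

Step 1: Calculate the correct sum after transformation
Step 2: Apply multiplier 1.1 to records where department = 'hr'
Step 3: Correct result = 819100.0
Step 4: Claimed result = 819110.0
Step 5: 819100.0 ≠ 819110.0
Conclusion: The claimed result is incorrect. The correct answer is 819100.0.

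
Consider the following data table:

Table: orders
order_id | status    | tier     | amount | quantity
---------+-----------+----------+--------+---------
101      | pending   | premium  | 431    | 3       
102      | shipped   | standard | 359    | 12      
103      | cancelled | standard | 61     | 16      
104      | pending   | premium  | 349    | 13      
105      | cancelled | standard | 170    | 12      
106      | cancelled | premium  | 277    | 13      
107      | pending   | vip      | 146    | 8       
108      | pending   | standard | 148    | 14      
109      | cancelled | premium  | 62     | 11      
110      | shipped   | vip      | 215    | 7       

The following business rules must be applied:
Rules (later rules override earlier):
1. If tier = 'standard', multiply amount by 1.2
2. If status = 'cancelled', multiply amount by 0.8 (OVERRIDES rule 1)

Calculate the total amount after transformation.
2205.4

Step 1: Rule 2 takes priority for records with status = 'cancelled'
  - 4 records: 570 × 0.8 = 456.0
Step 2: Rule 1 applies to remaining records with tier = 'standard'
  - 2 records: 507 × 1.2 = 608.4
Step 3: Other records unchanged: 1141
Step 4: Final sum = 456.0 + 608.4 + 1141 = 2205.4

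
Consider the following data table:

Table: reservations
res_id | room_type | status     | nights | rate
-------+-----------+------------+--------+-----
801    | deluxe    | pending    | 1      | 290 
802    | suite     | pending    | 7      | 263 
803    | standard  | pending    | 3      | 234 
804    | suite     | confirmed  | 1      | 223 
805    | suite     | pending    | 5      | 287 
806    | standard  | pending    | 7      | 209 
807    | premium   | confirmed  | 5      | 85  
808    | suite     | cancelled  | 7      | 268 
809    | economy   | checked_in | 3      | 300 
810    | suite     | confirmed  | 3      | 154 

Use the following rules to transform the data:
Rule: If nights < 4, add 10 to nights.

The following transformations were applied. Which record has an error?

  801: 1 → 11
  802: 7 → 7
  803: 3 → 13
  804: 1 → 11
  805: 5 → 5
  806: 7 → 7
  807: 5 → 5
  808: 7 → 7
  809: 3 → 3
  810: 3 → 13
Record 809 has an error. The correct transformed value should be 13, not 3.

Step 1: Check each record against the rule
Step 2: Record 809 has nights = 3
Step 3: Since 3 < 4, the bonus should have been applied
Step 4: Correct value = 13, but claimed value = 3
Conclusion: Record 809 has the error.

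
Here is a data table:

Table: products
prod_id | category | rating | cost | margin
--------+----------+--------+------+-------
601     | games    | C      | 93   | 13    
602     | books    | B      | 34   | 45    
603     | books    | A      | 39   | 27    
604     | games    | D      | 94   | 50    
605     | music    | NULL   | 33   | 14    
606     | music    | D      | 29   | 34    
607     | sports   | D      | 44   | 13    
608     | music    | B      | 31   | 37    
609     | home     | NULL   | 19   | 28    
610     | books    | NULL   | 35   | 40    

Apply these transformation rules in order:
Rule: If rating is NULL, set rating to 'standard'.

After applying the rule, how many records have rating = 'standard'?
3

Step 1: Count records where rating IS NULL
Step 2: Found 3 records with NULL rating
Step 3: These records will have rating set to 'standard'
Step 4: Records already having rating = 'standard': 0
Step 5: Answer: 3 + 0 = 3 records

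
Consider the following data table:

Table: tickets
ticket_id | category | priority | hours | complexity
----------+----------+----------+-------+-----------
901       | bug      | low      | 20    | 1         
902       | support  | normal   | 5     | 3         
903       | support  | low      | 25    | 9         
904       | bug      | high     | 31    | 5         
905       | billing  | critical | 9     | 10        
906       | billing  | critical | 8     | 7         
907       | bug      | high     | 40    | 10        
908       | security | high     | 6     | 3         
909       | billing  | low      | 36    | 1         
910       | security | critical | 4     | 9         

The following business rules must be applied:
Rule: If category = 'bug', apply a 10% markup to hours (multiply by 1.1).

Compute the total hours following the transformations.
193.1

Step 1: Records with category = 'bug' have total hours = 91
Step 2: Apply multiplier: 91 × 1.1 = 100.1
Step 3: Other records total: 93
Step 4: Final sum = 100.1 + 93 = 193.1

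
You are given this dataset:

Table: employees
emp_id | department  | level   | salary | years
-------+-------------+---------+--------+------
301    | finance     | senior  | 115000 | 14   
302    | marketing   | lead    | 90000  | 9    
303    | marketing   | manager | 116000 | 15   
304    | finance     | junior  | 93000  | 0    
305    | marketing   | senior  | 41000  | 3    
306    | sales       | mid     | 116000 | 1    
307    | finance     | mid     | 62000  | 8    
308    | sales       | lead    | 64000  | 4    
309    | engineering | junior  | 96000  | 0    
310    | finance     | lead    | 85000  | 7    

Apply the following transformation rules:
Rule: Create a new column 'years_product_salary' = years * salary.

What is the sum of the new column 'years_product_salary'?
5746000

Step 1: For each record, compute years * salary
Example calculations:
  14 * 115000 = 1610000
  9 * 90000 = 810000
  15 * 116000 = 1740000
  ...
Step 2: Sum all derived values
Step 3: Total = 5746000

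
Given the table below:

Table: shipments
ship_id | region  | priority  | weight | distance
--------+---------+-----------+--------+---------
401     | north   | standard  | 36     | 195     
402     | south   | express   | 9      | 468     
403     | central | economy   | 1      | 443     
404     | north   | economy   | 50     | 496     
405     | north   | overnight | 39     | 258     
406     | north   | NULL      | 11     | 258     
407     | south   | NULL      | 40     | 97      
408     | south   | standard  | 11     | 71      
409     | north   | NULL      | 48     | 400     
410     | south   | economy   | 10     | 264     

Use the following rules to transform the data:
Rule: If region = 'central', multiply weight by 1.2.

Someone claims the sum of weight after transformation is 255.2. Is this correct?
Yes, the result is correct.

Step 1: Calculate the correct sum after transformation
Step 2: Apply multiplier 1.2 to records where region = 'central'
Step 3: Correct result = 255.2
Step 4: Claimed result = 255.2
Step 5: 255.2 = 255.2 ✓
Conclusion: The claimed result is correct.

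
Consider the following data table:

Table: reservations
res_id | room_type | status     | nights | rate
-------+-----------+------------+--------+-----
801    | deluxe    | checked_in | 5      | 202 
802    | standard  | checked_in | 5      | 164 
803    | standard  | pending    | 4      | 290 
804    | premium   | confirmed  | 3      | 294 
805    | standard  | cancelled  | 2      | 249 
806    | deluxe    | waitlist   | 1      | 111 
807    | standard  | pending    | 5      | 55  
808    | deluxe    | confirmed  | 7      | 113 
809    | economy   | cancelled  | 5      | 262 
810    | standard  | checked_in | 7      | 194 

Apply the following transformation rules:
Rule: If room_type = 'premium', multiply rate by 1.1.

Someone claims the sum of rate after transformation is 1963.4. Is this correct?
Yes, the result is correct.

Step 1: Calculate the correct sum after transformation
Step 2: Apply multiplier 1.1 to records where room_type = 'premium'
Step 3: Correct result = 1963.4
Step 4: Claimed result = 1963.4
Step 5: 1963.4 = 1963.4 ✓
Conclusion: The claimed result is correct.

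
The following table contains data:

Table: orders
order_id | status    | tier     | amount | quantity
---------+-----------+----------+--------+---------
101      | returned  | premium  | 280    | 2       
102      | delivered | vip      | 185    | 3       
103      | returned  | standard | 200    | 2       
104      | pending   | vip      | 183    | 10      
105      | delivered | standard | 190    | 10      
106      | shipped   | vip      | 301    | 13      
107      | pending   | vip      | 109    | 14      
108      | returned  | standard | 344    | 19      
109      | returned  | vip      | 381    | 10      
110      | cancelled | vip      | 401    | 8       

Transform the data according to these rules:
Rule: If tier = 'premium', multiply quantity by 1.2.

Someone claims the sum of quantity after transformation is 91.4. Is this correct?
Yes, the result is correct.

Step 1: Calculate the correct sum after transformation
Step 2: Apply multiplier 1.2 to records where tier = 'premium'
Step 3: Correct result = 91.4
Step 4: Claimed result = 91.4
Step 5: 91.4 = 91.4 ✓
Conclusion: The claimed result is correct.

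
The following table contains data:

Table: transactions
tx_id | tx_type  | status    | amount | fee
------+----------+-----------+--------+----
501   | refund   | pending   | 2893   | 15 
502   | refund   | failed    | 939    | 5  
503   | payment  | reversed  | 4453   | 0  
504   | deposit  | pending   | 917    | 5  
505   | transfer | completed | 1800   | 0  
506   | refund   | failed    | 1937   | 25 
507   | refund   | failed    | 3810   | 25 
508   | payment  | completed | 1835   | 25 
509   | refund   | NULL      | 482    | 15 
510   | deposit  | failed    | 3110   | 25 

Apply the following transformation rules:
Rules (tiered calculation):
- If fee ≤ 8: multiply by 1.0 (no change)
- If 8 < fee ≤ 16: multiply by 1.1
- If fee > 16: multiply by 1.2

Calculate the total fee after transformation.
163.0

Step 1: Tier 1 (fee ≤ 8): 4 records, sum = 10 × 1.0 = 10.0
Step 2: Tier 2 (8 < fee ≤ 16): 2 records, sum = 30 × 1.1 = 33.0
Step 3: Tier 3 (fee > 16): 4 records, sum = 100 × 1.2 = 120.0
Step 4: Final sum = 10.0 + 33.0 + 120.0 = 163.0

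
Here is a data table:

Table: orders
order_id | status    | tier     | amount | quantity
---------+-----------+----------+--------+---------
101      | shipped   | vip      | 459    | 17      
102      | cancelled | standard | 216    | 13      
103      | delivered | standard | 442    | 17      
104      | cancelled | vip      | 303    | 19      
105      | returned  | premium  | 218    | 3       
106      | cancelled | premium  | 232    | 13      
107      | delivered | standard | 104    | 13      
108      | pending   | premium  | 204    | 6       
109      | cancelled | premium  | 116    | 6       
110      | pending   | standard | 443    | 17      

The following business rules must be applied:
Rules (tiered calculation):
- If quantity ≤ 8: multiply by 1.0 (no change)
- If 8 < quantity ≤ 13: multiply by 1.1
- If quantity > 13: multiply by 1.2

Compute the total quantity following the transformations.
141.9

Step 1: Tier 1 (quantity ≤ 8): 3 records, sum = 15 × 1.0 = 15.0
Step 2: Tier 2 (8 < quantity ≤ 13): 3 records, sum = 39 × 1.1 = 42.9
Step 3: Tier 3 (quantity > 13): 4 records, sum = 70 × 1.2 = 84.0
Step 4: Final sum = 15.0 + 42.9 + 84.0 = 141.9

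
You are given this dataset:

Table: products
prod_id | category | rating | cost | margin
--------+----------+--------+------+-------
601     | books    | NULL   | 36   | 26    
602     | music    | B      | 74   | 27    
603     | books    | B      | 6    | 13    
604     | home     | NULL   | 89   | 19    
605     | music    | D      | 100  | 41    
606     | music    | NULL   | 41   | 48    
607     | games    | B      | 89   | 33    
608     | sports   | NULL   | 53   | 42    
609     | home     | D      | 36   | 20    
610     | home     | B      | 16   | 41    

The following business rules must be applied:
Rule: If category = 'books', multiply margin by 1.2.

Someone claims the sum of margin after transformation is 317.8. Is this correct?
Yes, the result is correct.

Step 1: Calculate the correct sum after transformation
Step 2: Apply multiplier 1.2 to records where category = 'books'
Step 3: Correct result = 317.8
Step 4: Claimed result = 317.8
Step 5: 317.8 = 317.8 ✓
Conclusion: The claimed result is correct.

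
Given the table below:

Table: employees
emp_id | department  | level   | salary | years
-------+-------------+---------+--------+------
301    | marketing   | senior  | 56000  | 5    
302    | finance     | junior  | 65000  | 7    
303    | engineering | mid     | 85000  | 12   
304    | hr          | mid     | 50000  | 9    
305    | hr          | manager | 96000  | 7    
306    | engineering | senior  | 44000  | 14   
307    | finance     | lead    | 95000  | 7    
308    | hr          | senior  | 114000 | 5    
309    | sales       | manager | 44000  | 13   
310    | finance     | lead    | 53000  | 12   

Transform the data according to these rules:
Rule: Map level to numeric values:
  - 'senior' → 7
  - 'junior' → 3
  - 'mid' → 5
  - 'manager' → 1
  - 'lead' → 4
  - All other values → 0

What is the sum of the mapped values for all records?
44

Step 1: Apply mapping to each record
Step 2: Count by status:
  'senior': 3 records × 7 = 21
  'junior': 1 records × 3 = 3
  'mid': 2 records × 5 = 10
  'manager': 2 records × 1 = 2
  'lead': 2 records × 4 = 8
Step 3: Sum all mapped values = 44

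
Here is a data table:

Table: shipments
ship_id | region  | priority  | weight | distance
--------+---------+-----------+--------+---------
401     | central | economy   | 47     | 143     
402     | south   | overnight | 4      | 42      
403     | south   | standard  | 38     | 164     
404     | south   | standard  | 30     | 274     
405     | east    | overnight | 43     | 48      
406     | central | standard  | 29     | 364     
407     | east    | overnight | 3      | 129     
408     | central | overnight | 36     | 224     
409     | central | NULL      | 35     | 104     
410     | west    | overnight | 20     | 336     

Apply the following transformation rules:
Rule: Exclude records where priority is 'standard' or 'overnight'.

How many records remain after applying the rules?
2

Step 1: Count records to exclude
  - 3 (standard) + 5 (overnight) = 8 records
Step 2: Total records: 10
Step 3: Remaining = 10 - 8 = 2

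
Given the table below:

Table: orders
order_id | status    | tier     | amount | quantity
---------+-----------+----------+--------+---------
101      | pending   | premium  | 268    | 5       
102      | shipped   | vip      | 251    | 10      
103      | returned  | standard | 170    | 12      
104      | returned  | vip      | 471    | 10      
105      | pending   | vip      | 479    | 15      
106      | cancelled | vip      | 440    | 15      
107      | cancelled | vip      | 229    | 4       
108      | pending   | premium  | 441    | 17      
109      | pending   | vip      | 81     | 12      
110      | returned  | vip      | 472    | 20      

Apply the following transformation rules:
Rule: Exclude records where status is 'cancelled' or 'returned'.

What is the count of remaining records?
5

Step 1: Count records to exclude
  - 2 (cancelled) + 3 (returned) = 5 records
Step 2: Total records: 10
Step 3: Remaining = 10 - 5 = 5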